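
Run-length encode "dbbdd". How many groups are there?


Input: dbbdd
Scanning for consecutive runs:
  Group 1: 'd' x 1 (positions 0-0)
  Group 2: 'b' x 2 (positions 1-2)
  Group 3: 'd' x 2 (positions 3-4)
Total groups: 3

3


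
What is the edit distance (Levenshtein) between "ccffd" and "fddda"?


Computing edit distance: "ccffd" -> "fddda"
DP table:
           f    d    d    d    a
      0    1    2    3    4    5
  c   1    1    2    3    4    5
  c   2    2    2    3    4    5
  f   3    2    3    3    4    5
  f   4    3    3    4    4    5
  d   5    4    3    3    4    5
Edit distance = dp[5][5] = 5

5


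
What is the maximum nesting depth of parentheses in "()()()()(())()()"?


Input: "()()()()(())()()"
Tracking depth:
  Position 0 '(': depth becomes 1
  Position 1 ')': depth becomes 0
  Position 2 '(': depth becomes 1
  Position 3 ')': depth becomes 0
  Position 4 '(': depth becomes 1
  Position 5 ')': depth becomes 0
  Position 6 '(': depth becomes 1
  Position 7 ')': depth becomes 0
  Position 8 '(': depth becomes 1
  Position 9 '(': depth becomes 2
  Position 10 ')': depth becomes 1
  Position 11 ')': depth becomes 0
  Position 12 '(': depth becomes 1
  Position 13 ')': depth becomes 0
  Position 14 '(': depth becomes 1
  Position 15 ')': depth becomes 0
Maximum depth reached: 2

2


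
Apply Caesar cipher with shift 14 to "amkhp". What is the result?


Caesar cipher: shift "amkhp" by 14
  'a' (pos 0) + 14 = pos 14 = 'o'
  'm' (pos 12) + 14 = pos 0 = 'a'
  'k' (pos 10) + 14 = pos 24 = 'y'
  'h' (pos 7) + 14 = pos 21 = 'v'
  'p' (pos 15) + 14 = pos 3 = 'd'
Result: oayvd

oayvd


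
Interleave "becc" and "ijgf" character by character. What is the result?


Interleaving "becc" and "ijgf":
  Position 0: 'b' from first, 'i' from second => "bi"
  Position 1: 'e' from first, 'j' from second => "ej"
  Position 2: 'c' from first, 'g' from second => "cg"
  Position 3: 'c' from first, 'f' from second => "cf"
Result: biejcgcf

biejcgcf


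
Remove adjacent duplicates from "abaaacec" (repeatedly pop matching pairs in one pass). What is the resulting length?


Input: abaaacec
Stack-based adjacent duplicate removal:
  Read 'a': push. Stack: a
  Read 'b': push. Stack: ab
  Read 'a': push. Stack: aba
  Read 'a': matches stack top 'a' => pop. Stack: ab
  Read 'a': push. Stack: aba
  Read 'c': push. Stack: abac
  Read 'e': push. Stack: abace
  Read 'c': push. Stack: abacec
Final stack: "abacec" (length 6)

6


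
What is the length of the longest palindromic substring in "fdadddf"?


Input: "fdadddf"
Checking substrings for palindromes:
  [1:4] "dad" (len 3) => palindrome
  [3:6] "ddd" (len 3) => palindrome
  [3:5] "dd" (len 2) => palindrome
  [4:6] "dd" (len 2) => palindrome
Longest palindromic substring: "dad" with length 3

3


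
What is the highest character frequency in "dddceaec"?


Input: dddceaec
Character counts:
  'a': 1
  'c': 2
  'd': 3
  'e': 2
Maximum frequency: 3

3


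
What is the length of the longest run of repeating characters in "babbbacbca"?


Input: "babbbacbca"
Scanning for longest run:
  Position 1 ('a'): new char, reset run to 1
  Position 2 ('b'): new char, reset run to 1
  Position 3 ('b'): continues run of 'b', length=2
  Position 4 ('b'): continues run of 'b', length=3
  Position 5 ('a'): new char, reset run to 1
  Position 6 ('c'): new char, reset run to 1
  Position 7 ('b'): new char, reset run to 1
  Position 8 ('c'): new char, reset run to 1
  Position 9 ('a'): new char, reset run to 1
Longest run: 'b' with length 3

3


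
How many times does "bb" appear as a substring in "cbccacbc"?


Searching for "bb" in "cbccacbc"
Scanning each position:
  Position 0: "cb" => no
  Position 1: "bc" => no
  Position 2: "cc" => no
  Position 3: "ca" => no
  Position 4: "ac" => no
  Position 5: "cb" => no
  Position 6: "bc" => no
Total occurrences: 0

0


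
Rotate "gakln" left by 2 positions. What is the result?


Input: "gakln", rotate left by 2
First 2 characters: "ga"
Remaining characters: "kln"
Concatenate remaining + first: "kln" + "ga" = "klnga"

klnga


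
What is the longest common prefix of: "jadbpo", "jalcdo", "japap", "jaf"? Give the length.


Words: jadbpo, jalcdo, japap, jaf
  Position 0: all 'j' => match
  Position 1: all 'a' => match
  Position 2: ('d', 'l', 'p', 'f') => mismatch, stop
LCP = "ja" (length 2)

2


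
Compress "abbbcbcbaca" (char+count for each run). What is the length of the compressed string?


Input: abbbcbcbaca
Runs:
  'a' x 1 => "a1"
  'b' x 3 => "b3"
  'c' x 1 => "c1"
  'b' x 1 => "b1"
  'c' x 1 => "c1"
  'b' x 1 => "b1"
  'a' x 1 => "a1"
  'c' x 1 => "c1"
  'a' x 1 => "a1"
Compressed: "a1b3c1b1c1b1a1c1a1"
Compressed length: 18

18


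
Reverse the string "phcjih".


Input: phcjih
Reading characters right to left:
  Position 5: 'h'
  Position 4: 'i'
  Position 3: 'j'
  Position 2: 'c'
  Position 1: 'h'
  Position 0: 'p'
Reversed: hijchp

hijchp


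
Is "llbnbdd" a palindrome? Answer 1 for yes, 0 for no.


Input: llbnbdd
Reversed: ddbnbll
  Compare pos 0 ('l') with pos 6 ('d'): MISMATCH
  Compare pos 1 ('l') with pos 5 ('d'): MISMATCH
  Compare pos 2 ('b') with pos 4 ('b'): match
Result: not a palindrome

0


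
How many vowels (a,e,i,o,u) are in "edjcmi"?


Input: edjcmi
Checking each character:
  'e' at position 0: vowel (running total: 1)
  'd' at position 1: consonant
  'j' at position 2: consonant
  'c' at position 3: consonant
  'm' at position 4: consonant
  'i' at position 5: vowel (running total: 2)
Total vowels: 2

2


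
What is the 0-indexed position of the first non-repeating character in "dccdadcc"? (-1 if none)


Input: dccdadcc
Character frequencies:
  'a': 1
  'c': 4
  'd': 3
Scanning left to right for freq == 1:
  Position 0 ('d'): freq=3, skip
  Position 1 ('c'): freq=4, skip
  Position 2 ('c'): freq=4, skip
  Position 3 ('d'): freq=3, skip
  Position 4 ('a'): unique! => answer = 4

4


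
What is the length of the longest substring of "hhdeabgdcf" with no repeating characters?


Input: "hhdeabgdcf"
Sliding window (track last position of each char):
  Position 0 ('h'): window [0,0] length 1 -- new best
  Position 1 ('h'): repeat (last at 0), move window start to 1
  Position 1 ('h'): window [1,1] length 1
  Position 2 ('d'): window [1,2] length 2 -- new best
  Position 3 ('e'): window [1,3] length 3 -- new best
  Position 4 ('a'): window [1,4] length 4 -- new best
  Position 5 ('b'): window [1,5] length 5 -- new best
  Position 6 ('g'): window [1,6] length 6 -- new best
  Position 7 ('d'): repeat (last at 2), move window start to 3
  Position 7 ('d'): window [3,7] length 5
  Position 8 ('c'): window [3,8] length 6
  Position 9 ('f'): window [3,9] length 7 -- new best
Longest substring with no repeats: "eabgdcf" with length 7

7


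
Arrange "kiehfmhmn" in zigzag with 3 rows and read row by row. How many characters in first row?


Zigzag "kiehfmhmn" into 3 rows:
Placing characters:
  'k' => row 0
  'i' => row 1
  'e' => row 2
  'h' => row 1
  'f' => row 0
  'm' => row 1
  'h' => row 2
  'm' => row 1
  'n' => row 0
Rows:
  Row 0: "kfn"
  Row 1: "ihmm"
  Row 2: "eh"
First row length: 3

3


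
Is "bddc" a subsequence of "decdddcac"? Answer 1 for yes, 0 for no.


Check if "bddc" is a subsequence of "decdddcac"
Greedy scan:
  Position 0 ('d'): no match needed
  Position 1 ('e'): no match needed
  Position 2 ('c'): no match needed
  Position 3 ('d'): no match needed
  Position 4 ('d'): no match needed
  Position 5 ('d'): no match needed
  Position 6 ('c'): no match needed
  Position 7 ('a'): no match needed
  Position 8 ('c'): no match needed
Only matched 0/4 characters => not a subsequence

0


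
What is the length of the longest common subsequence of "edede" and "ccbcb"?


LCS of "edede" and "ccbcb"
DP table:
           c    c    b    c    b
      0    0    0    0    0    0
  e   0    0    0    0    0    0
  d   0    0    0    0    0    0
  e   0    0    0    0    0    0
  d   0    0    0    0    0    0
  e   0    0    0    0    0    0
LCS length = dp[5][5] = 0

0


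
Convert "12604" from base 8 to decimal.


Input: "12604" in base 8
Positional expansion:
  Digit '1' (value 1) x 8^4 = 4096
  Digit '2' (value 2) x 8^3 = 1024
  Digit '6' (value 6) x 8^2 = 384
  Digit '0' (value 0) x 8^1 = 0
  Digit '4' (value 4) x 8^0 = 4
Sum = 5508

5508


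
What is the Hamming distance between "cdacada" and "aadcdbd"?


Comparing "cdacada" and "aadcdbd" position by position:
  Position 0: 'c' vs 'a' => differ
  Position 1: 'd' vs 'a' => differ
  Position 2: 'a' vs 'd' => differ
  Position 3: 'c' vs 'c' => same
  Position 4: 'a' vs 'd' => differ
  Position 5: 'd' vs 'b' => differ
  Position 6: 'a' vs 'd' => differ
Total differences (Hamming distance): 6

6


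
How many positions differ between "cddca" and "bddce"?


Comparing "cddca" and "bddce" position by position:
  Position 0: 'c' vs 'b' => DIFFER
  Position 1: 'd' vs 'd' => same
  Position 2: 'd' vs 'd' => same
  Position 3: 'c' vs 'c' => same
  Position 4: 'a' vs 'e' => DIFFER
Positions that differ: 2

2


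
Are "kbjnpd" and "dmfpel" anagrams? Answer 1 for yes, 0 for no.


Strings: "kbjnpd", "dmfpel"
Sorted first:  bdjknp
Sorted second: deflmp
Differ at position 0: 'b' vs 'd' => not anagrams

0


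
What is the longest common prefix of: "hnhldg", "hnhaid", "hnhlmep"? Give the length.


Words: hnhldg, hnhaid, hnhlmep
  Position 0: all 'h' => match
  Position 1: all 'n' => match
  Position 2: all 'h' => match
  Position 3: ('l', 'a', 'l') => mismatch, stop
LCP = "hnh" (length 3)

3


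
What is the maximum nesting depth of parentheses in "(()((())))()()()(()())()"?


Input: "(()((())))()()()(()())()"
Tracking depth:
  Position 0 '(': depth becomes 1
  Position 1 '(': depth becomes 2
  Position 2 ')': depth becomes 1
  Position 3 '(': depth becomes 2
  Position 4 '(': depth becomes 3
  Position 5 '(': depth becomes 4
  Position 6 ')': depth becomes 3
  Position 7 ')': depth becomes 2
  Position 8 ')': depth becomes 1
  Position 9 ')': depth becomes 0
  Position 10 '(': depth becomes 1
  Position 11 ')': depth becomes 0
  Position 12 '(': depth becomes 1
  Position 13 ')': depth becomes 0
  Position 14 '(': depth becomes 1
  Position 15 ')': depth becomes 0
  Position 16 '(': depth becomes 1
  Position 17 '(': depth becomes 2
  Position 18 ')': depth becomes 1
  Position 19 '(': depth becomes 2
  Position 20 ')': depth becomes 1
  Position 21 ')': depth becomes 0
  Position 22 '(': depth becomes 1
  Position 23 ')': depth becomes 0
Maximum depth reached: 4

4


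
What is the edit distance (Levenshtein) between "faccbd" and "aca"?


Computing edit distance: "faccbd" -> "aca"
DP table:
           a    c    a
      0    1    2    3
  f   1    1    2    3
  a   2    1    2    2
  c   3    2    1    2
  c   4    3    2    2
  b   5    4    3    3
  d   6    5    4    4
Edit distance = dp[6][3] = 4

4


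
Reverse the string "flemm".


Input: flemm
Reading characters right to left:
  Position 4: 'm'
  Position 3: 'm'
  Position 2: 'e'
  Position 1: 'l'
  Position 0: 'f'
Reversed: mmelf

mmelf


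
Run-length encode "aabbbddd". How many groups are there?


Input: aabbbddd
Scanning for consecutive runs:
  Group 1: 'a' x 2 (positions 0-1)
  Group 2: 'b' x 3 (positions 2-4)
  Group 3: 'd' x 3 (positions 5-7)
Total groups: 3

3


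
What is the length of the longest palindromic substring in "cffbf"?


Input: "cffbf"
Checking substrings for palindromes:
  [2:5] "fbf" (len 3) => palindrome
  [1:3] "ff" (len 2) => palindrome
Longest palindromic substring: "fbf" with length 3

3


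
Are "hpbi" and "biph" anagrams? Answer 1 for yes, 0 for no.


Strings: "hpbi", "biph"
Sorted first:  bhip
Sorted second: bhip
Sorted forms match => anagrams

1


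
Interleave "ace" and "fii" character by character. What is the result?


Interleaving "ace" and "fii":
  Position 0: 'a' from first, 'f' from second => "af"
  Position 1: 'c' from first, 'i' from second => "ci"
  Position 2: 'e' from first, 'i' from second => "ei"
Result: afciei

afciei


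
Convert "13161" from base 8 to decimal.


Input: "13161" in base 8
Positional expansion:
  Digit '1' (value 1) x 8^4 = 4096
  Digit '3' (value 3) x 8^3 = 1536
  Digit '1' (value 1) x 8^2 = 64
  Digit '6' (value 6) x 8^1 = 48
  Digit '1' (value 1) x 8^0 = 1
Sum = 5745

5745


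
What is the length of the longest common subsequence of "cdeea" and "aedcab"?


LCS of "cdeea" and "aedcab"
DP table:
           a    e    d    c    a    b
      0    0    0    0    0    0    0
  c   0    0    0    0    1    1    1
  d   0    0    0    1    1    1    1
  e   0    0    1    1    1    1    1
  e   0    0    1    1    1    1    1
  a   0    1    1    1    1    2    2
LCS length = dp[5][6] = 2

2


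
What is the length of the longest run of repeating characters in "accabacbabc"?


Input: "accabacbabc"
Scanning for longest run:
  Position 1 ('c'): new char, reset run to 1
  Position 2 ('c'): continues run of 'c', length=2
  Position 3 ('a'): new char, reset run to 1
  Position 4 ('b'): new char, reset run to 1
  Position 5 ('a'): new char, reset run to 1
  Position 6 ('c'): new char, reset run to 1
  Position 7 ('b'): new char, reset run to 1
  Position 8 ('a'): new char, reset run to 1
  Position 9 ('b'): new char, reset run to 1
  Position 10 ('c'): new char, reset run to 1
Longest run: 'c' with length 2

2


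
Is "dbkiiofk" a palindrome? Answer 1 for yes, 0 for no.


Input: dbkiiofk
Reversed: kfoiikbd
  Compare pos 0 ('d') with pos 7 ('k'): MISMATCH
  Compare pos 1 ('b') with pos 6 ('f'): MISMATCH
  Compare pos 2 ('k') with pos 5 ('o'): MISMATCH
  Compare pos 3 ('i') with pos 4 ('i'): match
Result: not a palindrome

0


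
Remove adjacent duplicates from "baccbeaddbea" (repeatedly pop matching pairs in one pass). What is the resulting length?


Input: baccbeaddbea
Stack-based adjacent duplicate removal:
  Read 'b': push. Stack: b
  Read 'a': push. Stack: ba
  Read 'c': push. Stack: bac
  Read 'c': matches stack top 'c' => pop. Stack: ba
  Read 'b': push. Stack: bab
  Read 'e': push. Stack: babe
  Read 'a': push. Stack: babea
  Read 'd': push. Stack: babead
  Read 'd': matches stack top 'd' => pop. Stack: babea
  Read 'b': push. Stack: babeab
  Read 'e': push. Stack: babeabe
  Read 'a': push. Stack: babeabea
Final stack: "babeabea" (length 8)

8


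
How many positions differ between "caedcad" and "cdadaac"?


Comparing "caedcad" and "cdadaac" position by position:
  Position 0: 'c' vs 'c' => same
  Position 1: 'a' vs 'd' => DIFFER
  Position 2: 'e' vs 'a' => DIFFER
  Position 3: 'd' vs 'd' => same
  Position 4: 'c' vs 'a' => DIFFER
  Position 5: 'a' vs 'a' => same
  Position 6: 'd' vs 'c' => DIFFER
Positions that differ: 4

4


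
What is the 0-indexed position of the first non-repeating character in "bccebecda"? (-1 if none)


Input: bccebecda
Character frequencies:
  'a': 1
  'b': 2
  'c': 3
  'd': 1
  'e': 2
Scanning left to right for freq == 1:
  Position 0 ('b'): freq=2, skip
  Position 1 ('c'): freq=3, skip
  Position 2 ('c'): freq=3, skip
  Position 3 ('e'): freq=2, skip
  Position 4 ('b'): freq=2, skip
  Position 5 ('e'): freq=2, skip
  Position 6 ('c'): freq=3, skip
  Position 7 ('d'): unique! => answer = 7

7


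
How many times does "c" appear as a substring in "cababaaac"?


Searching for "c" in "cababaaac"
Scanning each position:
  Position 0: "c" => MATCH
  Position 1: "a" => no
  Position 2: "b" => no
  Position 3: "a" => no
  Position 4: "b" => no
  Position 5: "a" => no
  Position 6: "a" => no
  Position 7: "a" => no
  Position 8: "c" => MATCH
Total occurrences: 2

2


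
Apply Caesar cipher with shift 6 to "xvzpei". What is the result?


Caesar cipher: shift "xvzpei" by 6
  'x' (pos 23) + 6 = pos 3 = 'd'
  'v' (pos 21) + 6 = pos 1 = 'b'
  'z' (pos 25) + 6 = pos 5 = 'f'
  'p' (pos 15) + 6 = pos 21 = 'v'
  'e' (pos 4) + 6 = pos 10 = 'k'
  'i' (pos 8) + 6 = pos 14 = 'o'
Result: dbfvko

dbfvko


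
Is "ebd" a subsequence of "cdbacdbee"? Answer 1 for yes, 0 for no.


Check if "ebd" is a subsequence of "cdbacdbee"
Greedy scan:
  Position 0 ('c'): no match needed
  Position 1 ('d'): no match needed
  Position 2 ('b'): no match needed
  Position 3 ('a'): no match needed
  Position 4 ('c'): no match needed
  Position 5 ('d'): no match needed
  Position 6 ('b'): no match needed
  Position 7 ('e'): matches sub[0] = 'e'
  Position 8 ('e'): no match needed
Only matched 1/3 characters => not a subsequence

0


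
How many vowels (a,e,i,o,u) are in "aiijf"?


Input: aiijf
Checking each character:
  'a' at position 0: vowel (running total: 1)
  'i' at position 1: vowel (running total: 2)
  'i' at position 2: vowel (running total: 3)
  'j' at position 3: consonant
  'f' at position 4: consonant
Total vowels: 3

3


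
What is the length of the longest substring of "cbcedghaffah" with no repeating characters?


Input: "cbcedghaffah"
Sliding window (track last position of each char):
  Position 0 ('c'): window [0,0] length 1 -- new best
  Position 1 ('b'): window [0,1] length 2 -- new best
  Position 2 ('c'): repeat (last at 0), move window start to 1
  Position 2 ('c'): window [1,2] length 2
  Position 3 ('e'): window [1,3] length 3 -- new best
  Position 4 ('d'): window [1,4] length 4 -- new best
  Position 5 ('g'): window [1,5] length 5 -- new best
  Position 6 ('h'): window [1,6] length 6 -- new best
  Position 7 ('a'): window [1,7] length 7 -- new best
  Position 8 ('f'): window [1,8] length 8 -- new best
  Position 9 ('f'): repeat (last at 8), move window start to 9
  Position 9 ('f'): window [9,9] length 1
  Position 10 ('a'): window [9,10] length 2
  Position 11 ('h'): window [9,11] length 3
Longest substring with no repeats: "bcedghaf" with length 8

8


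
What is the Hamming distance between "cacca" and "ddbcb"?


Comparing "cacca" and "ddbcb" position by position:
  Position 0: 'c' vs 'd' => differ
  Position 1: 'a' vs 'd' => differ
  Position 2: 'c' vs 'b' => differ
  Position 3: 'c' vs 'c' => same
  Position 4: 'a' vs 'b' => differ
Total differences (Hamming distance): 4

4


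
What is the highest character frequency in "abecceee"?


Input: abecceee
Character counts:
  'a': 1
  'b': 1
  'c': 2
  'e': 4
Maximum frequency: 4

4


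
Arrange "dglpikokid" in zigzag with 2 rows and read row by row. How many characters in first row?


Zigzag "dglpikokid" into 2 rows:
Placing characters:
  'd' => row 0
  'g' => row 1
  'l' => row 0
  'p' => row 1
  'i' => row 0
  'k' => row 1
  'o' => row 0
  'k' => row 1
  'i' => row 0
  'd' => row 1
Rows:
  Row 0: "dlioi"
  Row 1: "gpkkd"
First row length: 5

5


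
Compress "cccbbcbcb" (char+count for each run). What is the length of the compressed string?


Input: cccbbcbcb
Runs:
  'c' x 3 => "c3"
  'b' x 2 => "b2"
  'c' x 1 => "c1"
  'b' x 1 => "b1"
  'c' x 1 => "c1"
  'b' x 1 => "b1"
Compressed: "c3b2c1b1c1b1"
Compressed length: 12

12


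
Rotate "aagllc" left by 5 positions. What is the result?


Input: "aagllc", rotate left by 5
First 5 characters: "aagll"
Remaining characters: "c"
Concatenate remaining + first: "c" + "aagll" = "caagll"

caagll


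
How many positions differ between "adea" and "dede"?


Comparing "adea" and "dede" position by position:
  Position 0: 'a' vs 'd' => DIFFER
  Position 1: 'd' vs 'e' => DIFFER
  Position 2: 'e' vs 'd' => DIFFER
  Position 3: 'a' vs 'e' => DIFFER
Positions that differ: 4

4


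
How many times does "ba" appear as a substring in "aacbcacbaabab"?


Searching for "ba" in "aacbcacbaabab"
Scanning each position:
  Position 0: "aa" => no
  Position 1: "ac" => no
  Position 2: "cb" => no
  Position 3: "bc" => no
  Position 4: "ca" => no
  Position 5: "ac" => no
  Position 6: "cb" => no
  Position 7: "ba" => MATCH
  Position 8: "aa" => no
  Position 9: "ab" => no
  Position 10: "ba" => MATCH
  Position 11: "ab" => no
Total occurrences: 2

2


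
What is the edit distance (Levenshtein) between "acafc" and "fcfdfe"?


Computing edit distance: "acafc" -> "fcfdfe"
DP table:
           f    c    f    d    f    e
      0    1    2    3    4    5    6
  a   1    1    2    3    4    5    6
  c   2    2    1    2    3    4    5
  a   3    3    2    2    3    4    5
  f   4    3    3    2    3    3    4
  c   5    4    3    3    3    4    4
Edit distance = dp[5][6] = 4

4


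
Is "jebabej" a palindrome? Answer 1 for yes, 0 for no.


Input: jebabej
Reversed: jebabej
  Compare pos 0 ('j') with pos 6 ('j'): match
  Compare pos 1 ('e') with pos 5 ('e'): match
  Compare pos 2 ('b') with pos 4 ('b'): match
Result: palindrome

1


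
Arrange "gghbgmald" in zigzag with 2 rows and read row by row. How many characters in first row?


Zigzag "gghbgmald" into 2 rows:
Placing characters:
  'g' => row 0
  'g' => row 1
  'h' => row 0
  'b' => row 1
  'g' => row 0
  'm' => row 1
  'a' => row 0
  'l' => row 1
  'd' => row 0
Rows:
  Row 0: "ghgad"
  Row 1: "gbml"
First row length: 5

5


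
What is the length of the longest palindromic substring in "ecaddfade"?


Input: "ecaddfade"
Checking substrings for palindromes:
  [3:5] "dd" (len 2) => palindrome
Longest palindromic substring: "dd" with length 2

2


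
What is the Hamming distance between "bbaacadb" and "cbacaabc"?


Comparing "bbaacadb" and "cbacaabc" position by position:
  Position 0: 'b' vs 'c' => differ
  Position 1: 'b' vs 'b' => same
  Position 2: 'a' vs 'a' => same
  Position 3: 'a' vs 'c' => differ
  Position 4: 'c' vs 'a' => differ
  Position 5: 'a' vs 'a' => same
  Position 6: 'd' vs 'b' => differ
  Position 7: 'b' vs 'c' => differ
Total differences (Hamming distance): 5

5


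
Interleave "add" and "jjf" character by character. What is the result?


Interleaving "add" and "jjf":
  Position 0: 'a' from first, 'j' from second => "aj"
  Position 1: 'd' from first, 'j' from second => "dj"
  Position 2: 'd' from first, 'f' from second => "df"
Result: ajdjdf

ajdjdf


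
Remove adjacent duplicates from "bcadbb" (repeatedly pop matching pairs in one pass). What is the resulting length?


Input: bcadbb
Stack-based adjacent duplicate removal:
  Read 'b': push. Stack: b
  Read 'c': push. Stack: bc
  Read 'a': push. Stack: bca
  Read 'd': push. Stack: bcad
  Read 'b': push. Stack: bcadb
  Read 'b': matches stack top 'b' => pop. Stack: bcad
Final stack: "bcad" (length 4)

4


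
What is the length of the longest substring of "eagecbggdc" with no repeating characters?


Input: "eagecbggdc"
Sliding window (track last position of each char):
  Position 0 ('e'): window [0,0] length 1 -- new best
  Position 1 ('a'): window [0,1] length 2 -- new best
  Position 2 ('g'): window [0,2] length 3 -- new best
  Position 3 ('e'): repeat (last at 0), move window start to 1
  Position 3 ('e'): window [1,3] length 3
  Position 4 ('c'): window [1,4] length 4 -- new best
  Position 5 ('b'): window [1,5] length 5 -- new best
  Position 6 ('g'): repeat (last at 2), move window start to 3
  Position 6 ('g'): window [3,6] length 4
  Position 7 ('g'): repeat (last at 6), move window start to 7
  Position 7 ('g'): window [7,7] length 1
  Position 8 ('d'): window [7,8] length 2
  Position 9 ('c'): window [7,9] length 3
Longest substring with no repeats: "agecb" with length 5

5


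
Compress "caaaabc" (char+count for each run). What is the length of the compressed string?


Input: caaaabc
Runs:
  'c' x 1 => "c1"
  'a' x 4 => "a4"
  'b' x 1 => "b1"
  'c' x 1 => "c1"
Compressed: "c1a4b1c1"
Compressed length: 8

8


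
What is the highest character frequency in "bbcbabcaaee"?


Input: bbcbabcaaee
Character counts:
  'a': 3
  'b': 4
  'c': 2
  'e': 2
Maximum frequency: 4

4


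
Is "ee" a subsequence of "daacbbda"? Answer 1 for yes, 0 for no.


Check if "ee" is a subsequence of "daacbbda"
Greedy scan:
  Position 0 ('d'): no match needed
  Position 1 ('a'): no match needed
  Position 2 ('a'): no match needed
  Position 3 ('c'): no match needed
  Position 4 ('b'): no match needed
  Position 5 ('b'): no match needed
  Position 6 ('d'): no match needed
  Position 7 ('a'): no match needed
Only matched 0/2 characters => not a subsequence

0


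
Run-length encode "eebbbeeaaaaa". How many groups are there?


Input: eebbbeeaaaaa
Scanning for consecutive runs:
  Group 1: 'e' x 2 (positions 0-1)
  Group 2: 'b' x 3 (positions 2-4)
  Group 3: 'e' x 2 (positions 5-6)
  Group 4: 'a' x 5 (positions 7-11)
Total groups: 4

4


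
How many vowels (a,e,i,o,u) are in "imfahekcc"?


Input: imfahekcc
Checking each character:
  'i' at position 0: vowel (running total: 1)
  'm' at position 1: consonant
  'f' at position 2: consonant
  'a' at position 3: vowel (running total: 2)
  'h' at position 4: consonant
  'e' at position 5: vowel (running total: 3)
  'k' at position 6: consonant
  'c' at position 7: consonant
  'c' at position 8: consonant
Total vowels: 3

3


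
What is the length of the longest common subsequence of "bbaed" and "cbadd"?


LCS of "bbaed" and "cbadd"
DP table:
           c    b    a    d    d
      0    0    0    0    0    0
  b   0    0    1    1    1    1
  b   0    0    1    1    1    1
  a   0    0    1    2    2    2
  e   0    0    1    2    2    2
  d   0    0    1    2    3    3
LCS length = dp[5][5] = 3

3


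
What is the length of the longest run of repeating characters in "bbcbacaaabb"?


Input: "bbcbacaaabb"
Scanning for longest run:
  Position 1 ('b'): continues run of 'b', length=2
  Position 2 ('c'): new char, reset run to 1
  Position 3 ('b'): new char, reset run to 1
  Position 4 ('a'): new char, reset run to 1
  Position 5 ('c'): new char, reset run to 1
  Position 6 ('a'): new char, reset run to 1
  Position 7 ('a'): continues run of 'a', length=2
  Position 8 ('a'): continues run of 'a', length=3
  Position 9 ('b'): new char, reset run to 1
  Position 10 ('b'): continues run of 'b', length=2
Longest run: 'a' with length 3

3


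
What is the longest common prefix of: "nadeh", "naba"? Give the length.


Words: nadeh, naba
  Position 0: all 'n' => match
  Position 1: all 'a' => match
  Position 2: ('d', 'b') => mismatch, stop
LCP = "na" (length 2)

2


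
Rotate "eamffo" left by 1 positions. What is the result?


Input: "eamffo", rotate left by 1
First 1 characters: "e"
Remaining characters: "amffo"
Concatenate remaining + first: "amffo" + "e" = "amffoe"

amffoe


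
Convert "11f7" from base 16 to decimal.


Input: "11f7" in base 16
Positional expansion:
  Digit '1' (value 1) x 16^3 = 4096
  Digit '1' (value 1) x 16^2 = 256
  Digit 'f' (value 15) x 16^1 = 240
  Digit '7' (value 7) x 16^0 = 7
Sum = 4599

4599


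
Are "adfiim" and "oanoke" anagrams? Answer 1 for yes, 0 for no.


Strings: "adfiim", "oanoke"
Sorted first:  adfiim
Sorted second: aeknoo
Differ at position 1: 'd' vs 'e' => not anagrams

0


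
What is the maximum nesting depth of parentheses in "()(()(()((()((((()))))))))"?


Input: "()(()(()((()((((()))))))))"
Tracking depth:
  Position 0 '(': depth becomes 1
  Position 1 ')': depth becomes 0
  Position 2 '(': depth becomes 1
  Position 3 '(': depth becomes 2
  Position 4 ')': depth becomes 1
  Position 5 '(': depth becomes 2
  Position 6 '(': depth becomes 3
  Position 7 ')': depth becomes 2
  Position 8 '(': depth becomes 3
  Position 9 '(': depth becomes 4
  Position 10 '(': depth becomes 5
  Position 11 ')': depth becomes 4
  Position 12 '(': depth becomes 5
  Position 13 '(': depth becomes 6
  Position 14 '(': depth becomes 7
  Position 15 '(': depth becomes 8
  Position 16 '(': depth becomes 9
  Position 17 ')': depth becomes 8
  Position 18 ')': depth becomes 7
  Position 19 ')': depth becomes 6
  Position 20 ')': depth becomes 5
  Position 21 ')': depth becomes 4
  Position 22 ')': depth becomes 3
  Position 23 ')': depth becomes 2
  Position 24 ')': depth becomes 1
  Position 25 ')': depth becomes 0
Maximum depth reached: 9

9


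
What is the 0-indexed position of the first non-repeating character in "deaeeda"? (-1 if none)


Input: deaeeda
Character frequencies:
  'a': 2
  'd': 2
  'e': 3
Scanning left to right for freq == 1:
  Position 0 ('d'): freq=2, skip
  Position 1 ('e'): freq=3, skip
  Position 2 ('a'): freq=2, skip
  Position 3 ('e'): freq=3, skip
  Position 4 ('e'): freq=3, skip
  Position 5 ('d'): freq=2, skip
  Position 6 ('a'): freq=2, skip
  No unique character found => answer = -1

-1


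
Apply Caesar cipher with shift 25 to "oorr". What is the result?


Caesar cipher: shift "oorr" by 25
  'o' (pos 14) + 25 = pos 13 = 'n'
  'o' (pos 14) + 25 = pos 13 = 'n'
  'r' (pos 17) + 25 = pos 16 = 'q'
  'r' (pos 17) + 25 = pos 16 = 'q'
Result: nnqq

nnqq


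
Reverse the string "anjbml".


Input: anjbml
Reading characters right to left:
  Position 5: 'l'
  Position 4: 'm'
  Position 3: 'b'
  Position 2: 'j'
  Position 1: 'n'
  Position 0: 'a'
Reversed: lmbjna

lmbjna


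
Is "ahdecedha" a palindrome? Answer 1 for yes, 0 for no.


Input: ahdecedha
Reversed: ahdecedha
  Compare pos 0 ('a') with pos 8 ('a'): match
  Compare pos 1 ('h') with pos 7 ('h'): match
  Compare pos 2 ('d') with pos 6 ('d'): match
  Compare pos 3 ('e') with pos 5 ('e'): match
Result: palindrome

1


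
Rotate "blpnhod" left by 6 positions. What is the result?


Input: "blpnhod", rotate left by 6
First 6 characters: "blpnho"
Remaining characters: "d"
Concatenate remaining + first: "d" + "blpnho" = "dblpnho"

dblpnho


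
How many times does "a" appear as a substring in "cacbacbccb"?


Searching for "a" in "cacbacbccb"
Scanning each position:
  Position 0: "c" => no
  Position 1: "a" => MATCH
  Position 2: "c" => no
  Position 3: "b" => no
  Position 4: "a" => MATCH
  Position 5: "c" => no
  Position 6: "b" => no
  Position 7: "c" => no
  Position 8: "c" => no
  Position 9: "b" => no
Total occurrences: 2

2


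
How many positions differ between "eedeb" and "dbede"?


Comparing "eedeb" and "dbede" position by position:
  Position 0: 'e' vs 'd' => DIFFER
  Position 1: 'e' vs 'b' => DIFFER
  Position 2: 'd' vs 'e' => DIFFER
  Position 3: 'e' vs 'd' => DIFFER
  Position 4: 'b' vs 'e' => DIFFER
Positions that differ: 5

5


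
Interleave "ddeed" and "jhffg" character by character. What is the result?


Interleaving "ddeed" and "jhffg":
  Position 0: 'd' from first, 'j' from second => "dj"
  Position 1: 'd' from first, 'h' from second => "dh"
  Position 2: 'e' from first, 'f' from second => "ef"
  Position 3: 'e' from first, 'f' from second => "ef"
  Position 4: 'd' from first, 'g' from second => "dg"
Result: djdhefefdg

djdhefefdg


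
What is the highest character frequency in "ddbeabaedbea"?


Input: ddbeabaedbea
Character counts:
  'a': 3
  'b': 3
  'd': 3
  'e': 3
Maximum frequency: 3

3


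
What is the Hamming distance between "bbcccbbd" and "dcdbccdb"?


Comparing "bbcccbbd" and "dcdbccdb" position by position:
  Position 0: 'b' vs 'd' => differ
  Position 1: 'b' vs 'c' => differ
  Position 2: 'c' vs 'd' => differ
  Position 3: 'c' vs 'b' => differ
  Position 4: 'c' vs 'c' => same
  Position 5: 'b' vs 'c' => differ
  Position 6: 'b' vs 'd' => differ
  Position 7: 'd' vs 'b' => differ
Total differences (Hamming distance): 7

7


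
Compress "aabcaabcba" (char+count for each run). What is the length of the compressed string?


Input: aabcaabcba
Runs:
  'a' x 2 => "a2"
  'b' x 1 => "b1"
  'c' x 1 => "c1"
  'a' x 2 => "a2"
  'b' x 1 => "b1"
  'c' x 1 => "c1"
  'b' x 1 => "b1"
  'a' x 1 => "a1"
Compressed: "a2b1c1a2b1c1b1a1"
Compressed length: 16

16


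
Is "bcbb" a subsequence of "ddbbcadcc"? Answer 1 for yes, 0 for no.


Check if "bcbb" is a subsequence of "ddbbcadcc"
Greedy scan:
  Position 0 ('d'): no match needed
  Position 1 ('d'): no match needed
  Position 2 ('b'): matches sub[0] = 'b'
  Position 3 ('b'): no match needed
  Position 4 ('c'): matches sub[1] = 'c'
  Position 5 ('a'): no match needed
  Position 6 ('d'): no match needed
  Position 7 ('c'): no match needed
  Position 8 ('c'): no match needed
Only matched 2/4 characters => not a subsequence

0


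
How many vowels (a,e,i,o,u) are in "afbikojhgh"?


Input: afbikojhgh
Checking each character:
  'a' at position 0: vowel (running total: 1)
  'f' at position 1: consonant
  'b' at position 2: consonant
  'i' at position 3: vowel (running total: 2)
  'k' at position 4: consonant
  'o' at position 5: vowel (running total: 3)
  'j' at position 6: consonant
  'h' at position 7: consonant
  'g' at position 8: consonant
  'h' at position 9: consonant
Total vowels: 3

3


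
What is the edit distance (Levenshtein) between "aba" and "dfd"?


Computing edit distance: "aba" -> "dfd"
DP table:
           d    f    d
      0    1    2    3
  a   1    1    2    3
  b   2    2    2    3
  a   3    3    3    3
Edit distance = dp[3][3] = 3

3


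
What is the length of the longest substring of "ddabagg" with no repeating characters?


Input: "ddabagg"
Sliding window (track last position of each char):
  Position 0 ('d'): window [0,0] length 1 -- new best
  Position 1 ('d'): repeat (last at 0), move window start to 1
  Position 1 ('d'): window [1,1] length 1
  Position 2 ('a'): window [1,2] length 2 -- new best
  Position 3 ('b'): window [1,3] length 3 -- new best
  Position 4 ('a'): repeat (last at 2), move window start to 3
  Position 4 ('a'): window [3,4] length 2
  Position 5 ('g'): window [3,5] length 3
  Position 6 ('g'): repeat (last at 5), move window start to 6
  Position 6 ('g'): window [6,6] length 1
Longest substring with no repeats: "dab" with length 3

3


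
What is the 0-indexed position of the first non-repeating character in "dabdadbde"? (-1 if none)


Input: dabdadbde
Character frequencies:
  'a': 2
  'b': 2
  'd': 4
  'e': 1
Scanning left to right for freq == 1:
  Position 0 ('d'): freq=4, skip
  Position 1 ('a'): freq=2, skip
  Position 2 ('b'): freq=2, skip
  Position 3 ('d'): freq=4, skip
  Position 4 ('a'): freq=2, skip
  Position 5 ('d'): freq=4, skip
  Position 6 ('b'): freq=2, skip
  Position 7 ('d'): freq=4, skip
  Position 8 ('e'): unique! => answer = 8

8


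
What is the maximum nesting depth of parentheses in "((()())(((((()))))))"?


Input: "((()())(((((()))))))"
Tracking depth:
  Position 0 '(': depth becomes 1
  Position 1 '(': depth becomes 2
  Position 2 '(': depth becomes 3
  Position 3 ')': depth becomes 2
  Position 4 '(': depth becomes 3
  Position 5 ')': depth becomes 2
  Position 6 ')': depth becomes 1
  Position 7 '(': depth becomes 2
  Position 8 '(': depth becomes 3
  Position 9 '(': depth becomes 4
  Position 10 '(': depth becomes 5
  Position 11 '(': depth becomes 6
  Position 12 '(': depth becomes 7
  Position 13 ')': depth becomes 6
  Position 14 ')': depth becomes 5
  Position 15 ')': depth becomes 4
  Position 16 ')': depth becomes 3
  Position 17 ')': depth becomes 2
  Position 18 ')': depth becomes 1
  Position 19 ')': depth becomes 0
Maximum depth reached: 7

7


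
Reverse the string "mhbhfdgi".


Input: mhbhfdgi
Reading characters right to left:
  Position 7: 'i'
  Position 6: 'g'
  Position 5: 'd'
  Position 4: 'f'
  Position 3: 'h'
  Position 2: 'b'
  Position 1: 'h'
  Position 0: 'm'
Reversed: igdfhbhm

igdfhbhm


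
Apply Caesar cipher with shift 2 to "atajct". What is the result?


Caesar cipher: shift "atajct" by 2
  'a' (pos 0) + 2 = pos 2 = 'c'
  't' (pos 19) + 2 = pos 21 = 'v'
  'a' (pos 0) + 2 = pos 2 = 'c'
  'j' (pos 9) + 2 = pos 11 = 'l'
  'c' (pos 2) + 2 = pos 4 = 'e'
  't' (pos 19) + 2 = pos 21 = 'v'
Result: cvclev

cvclev


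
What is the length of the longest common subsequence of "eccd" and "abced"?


LCS of "eccd" and "abced"
DP table:
           a    b    c    e    d
      0    0    0    0    0    0
  e   0    0    0    0    1    1
  c   0    0    0    1    1    1
  c   0    0    0    1    1    1
  d   0    0    0    1    1    2
LCS length = dp[4][5] = 2

2


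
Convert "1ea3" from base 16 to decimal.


Input: "1ea3" in base 16
Positional expansion:
  Digit '1' (value 1) x 16^3 = 4096
  Digit 'e' (value 14) x 16^2 = 3584
  Digit 'a' (value 10) x 16^1 = 160
  Digit '3' (value 3) x 16^0 = 3
Sum = 7843

7843


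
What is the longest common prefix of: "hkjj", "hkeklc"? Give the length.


Words: hkjj, hkeklc
  Position 0: all 'h' => match
  Position 1: all 'k' => match
  Position 2: ('j', 'e') => mismatch, stop
LCP = "hk" (length 2)

2


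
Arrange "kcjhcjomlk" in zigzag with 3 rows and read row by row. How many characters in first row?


Zigzag "kcjhcjomlk" into 3 rows:
Placing characters:
  'k' => row 0
  'c' => row 1
  'j' => row 2
  'h' => row 1
  'c' => row 0
  'j' => row 1
  'o' => row 2
  'm' => row 1
  'l' => row 0
  'k' => row 1
Rows:
  Row 0: "kcl"
  Row 1: "chjmk"
  Row 2: "jo"
First row length: 3

3


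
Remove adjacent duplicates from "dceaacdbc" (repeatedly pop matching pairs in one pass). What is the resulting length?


Input: dceaacdbc
Stack-based adjacent duplicate removal:
  Read 'd': push. Stack: d
  Read 'c': push. Stack: dc
  Read 'e': push. Stack: dce
  Read 'a': push. Stack: dcea
  Read 'a': matches stack top 'a' => pop. Stack: dce
  Read 'c': push. Stack: dcec
  Read 'd': push. Stack: dcecd
  Read 'b': push. Stack: dcecdb
  Read 'c': push. Stack: dcecdbc
Final stack: "dcecdbc" (length 7)

7


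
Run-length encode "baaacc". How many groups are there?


Input: baaacc
Scanning for consecutive runs:
  Group 1: 'b' x 1 (positions 0-0)
  Group 2: 'a' x 3 (positions 1-3)
  Group 3: 'c' x 2 (positions 4-5)
Total groups: 3

3


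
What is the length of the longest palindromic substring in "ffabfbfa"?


Input: "ffabfbfa"
Checking substrings for palindromes:
  [3:6] "bfb" (len 3) => palindrome
  [4:7] "fbf" (len 3) => palindrome
  [0:2] "ff" (len 2) => palindrome
Longest palindromic substring: "bfb" with length 3

3


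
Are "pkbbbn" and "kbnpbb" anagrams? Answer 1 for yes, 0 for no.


Strings: "pkbbbn", "kbnpbb"
Sorted first:  bbbknp
Sorted second: bbbknp
Sorted forms match => anagrams

1


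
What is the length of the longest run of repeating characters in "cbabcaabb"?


Input: "cbabcaabb"
Scanning for longest run:
  Position 1 ('b'): new char, reset run to 1
  Position 2 ('a'): new char, reset run to 1
  Position 3 ('b'): new char, reset run to 1
  Position 4 ('c'): new char, reset run to 1
  Position 5 ('a'): new char, reset run to 1
  Position 6 ('a'): continues run of 'a', length=2
  Position 7 ('b'): new char, reset run to 1
  Position 8 ('b'): continues run of 'b', length=2
Longest run: 'a' with length 2

2


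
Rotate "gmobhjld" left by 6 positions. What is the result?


Input: "gmobhjld", rotate left by 6
First 6 characters: "gmobhj"
Remaining characters: "ld"
Concatenate remaining + first: "ld" + "gmobhj" = "ldgmobhj"

ldgmobhj


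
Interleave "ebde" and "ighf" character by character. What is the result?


Interleaving "ebde" and "ighf":
  Position 0: 'e' from first, 'i' from second => "ei"
  Position 1: 'b' from first, 'g' from second => "bg"
  Position 2: 'd' from first, 'h' from second => "dh"
  Position 3: 'e' from first, 'f' from second => "ef"
Result: eibgdhef

eibgdhef


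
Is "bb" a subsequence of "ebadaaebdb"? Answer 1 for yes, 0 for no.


Check if "bb" is a subsequence of "ebadaaebdb"
Greedy scan:
  Position 0 ('e'): no match needed
  Position 1 ('b'): matches sub[0] = 'b'
  Position 2 ('a'): no match needed
  Position 3 ('d'): no match needed
  Position 4 ('a'): no match needed
  Position 5 ('a'): no match needed
  Position 6 ('e'): no match needed
  Position 7 ('b'): matches sub[1] = 'b'
  Position 8 ('d'): no match needed
  Position 9 ('b'): no match needed
All 2 characters matched => is a subsequence

1


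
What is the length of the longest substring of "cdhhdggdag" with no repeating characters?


Input: "cdhhdggdag"
Sliding window (track last position of each char):
  Position 0 ('c'): window [0,0] length 1 -- new best
  Position 1 ('d'): window [0,1] length 2 -- new best
  Position 2 ('h'): window [0,2] length 3 -- new best
  Position 3 ('h'): repeat (last at 2), move window start to 3
  Position 3 ('h'): window [3,3] length 1
  Position 4 ('d'): window [3,4] length 2
  Position 5 ('g'): window [3,5] length 3
  Position 6 ('g'): repeat (last at 5), move window start to 6
  Position 6 ('g'): window [6,6] length 1
  Position 7 ('d'): window [6,7] length 2
  Position 8 ('a'): window [6,8] length 3
  Position 9 ('g'): repeat (last at 6), move window start to 7
  Position 9 ('g'): window [7,9] length 3
Longest substring with no repeats: "cdh" with length 3

3
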